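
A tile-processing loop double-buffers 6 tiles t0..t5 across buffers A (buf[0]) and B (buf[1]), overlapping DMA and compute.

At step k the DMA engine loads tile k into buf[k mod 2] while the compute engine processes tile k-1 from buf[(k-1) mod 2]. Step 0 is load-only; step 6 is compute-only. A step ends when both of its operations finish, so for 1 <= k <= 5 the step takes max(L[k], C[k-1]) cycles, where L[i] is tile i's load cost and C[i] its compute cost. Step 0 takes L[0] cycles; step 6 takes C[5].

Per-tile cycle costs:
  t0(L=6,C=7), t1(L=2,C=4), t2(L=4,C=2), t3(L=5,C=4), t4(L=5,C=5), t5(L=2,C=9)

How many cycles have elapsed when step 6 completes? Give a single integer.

step 0: L[0]=6 → dur=6, Σ=6 | A=load:t0 B=idle [load-only]
step 1: L[1]=2 C[0]=7 → dur=7, Σ=13 | A=compute:t0 B=load:t1 [compute-bound]
step 2: L[2]=4 C[1]=4 → dur=4, Σ=17 | A=load:t2 B=compute:t1 [tied]
step 3: L[3]=5 C[2]=2 → dur=5, Σ=22 | A=compute:t2 B=load:t3 [load-bound]
step 4: L[4]=5 C[3]=4 → dur=5, Σ=27 | A=load:t4 B=compute:t3 [load-bound]
step 5: L[5]=2 C[4]=5 → dur=5, Σ=32 | A=compute:t4 B=load:t5 [compute-bound]
step 6: C[5]=9 → dur=9, Σ=41 | A=idle B=compute:t5 [compute-only]

end_cycle[6] = 41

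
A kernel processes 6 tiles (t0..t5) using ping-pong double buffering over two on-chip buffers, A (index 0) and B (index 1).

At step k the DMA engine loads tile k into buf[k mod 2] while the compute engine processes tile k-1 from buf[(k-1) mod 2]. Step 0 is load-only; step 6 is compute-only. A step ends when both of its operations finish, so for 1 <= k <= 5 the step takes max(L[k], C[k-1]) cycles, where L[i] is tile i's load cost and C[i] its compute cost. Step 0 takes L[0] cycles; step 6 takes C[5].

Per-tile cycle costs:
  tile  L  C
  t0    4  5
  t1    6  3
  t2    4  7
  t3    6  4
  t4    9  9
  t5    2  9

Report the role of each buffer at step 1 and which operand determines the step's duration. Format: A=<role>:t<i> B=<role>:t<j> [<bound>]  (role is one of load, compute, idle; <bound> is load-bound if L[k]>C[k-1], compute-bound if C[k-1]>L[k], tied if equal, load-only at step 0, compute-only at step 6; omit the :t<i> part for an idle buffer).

step 0: L[0]=4 → dur=4, Σ=4 | A=load:t0 B=idle [load-only]
step 1: L[1]=6 C[0]=5 → dur=6, Σ=10 | A=compute:t0 B=load:t1 [load-bound]
step 2: L[2]=4 C[1]=3 → dur=4, Σ=14 | A=load:t2 B=compute:t1 [load-bound]
step 3: L[3]=6 C[2]=7 → dur=7, Σ=21 | A=compute:t2 B=load:t3 [compute-bound]
step 4: L[4]=9 C[3]=4 → dur=9, Σ=30 | A=load:t4 B=compute:t3 [load-bound]
step 5: L[5]=2 C[4]=9 → dur=9, Σ=39 | A=compute:t4 B=load:t5 [compute-bound]
step 6: C[5]=9 → dur=9, Σ=48 | A=idle B=compute:t5 [compute-only]

step 1: A=compute:t0 B=load:t1 [load-bound]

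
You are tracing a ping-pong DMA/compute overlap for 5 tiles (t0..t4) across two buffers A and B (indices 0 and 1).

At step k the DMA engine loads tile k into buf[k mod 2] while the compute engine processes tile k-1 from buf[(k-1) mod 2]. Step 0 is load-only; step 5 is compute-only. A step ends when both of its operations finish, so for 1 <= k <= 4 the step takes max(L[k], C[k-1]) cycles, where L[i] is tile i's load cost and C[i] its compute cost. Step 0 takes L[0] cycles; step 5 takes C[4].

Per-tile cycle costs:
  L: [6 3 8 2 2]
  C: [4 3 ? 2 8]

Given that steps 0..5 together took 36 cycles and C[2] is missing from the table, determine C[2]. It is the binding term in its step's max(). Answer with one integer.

step 0 = dur = L[0]=6 = 6
step 1 = dur = max(L[1]=3, C[0]=4) = 4
step 2 = dur = max(L[2]=8, C[1]=3) = 8
step 3 = dur = max(L[3]=2, C[2]=?) = C[2]  (unknown; binding)
step 4 = dur = max(L[4]=2, C[3]=2) = 2
step 5 = dur = C[4]=8 = 8
sum of known step durations = 28
dur[3] = total - known = 36 - 28 = 8
C[2] is the binding max in step 3, so C[2] = dur[3] = 8

C[2] = 8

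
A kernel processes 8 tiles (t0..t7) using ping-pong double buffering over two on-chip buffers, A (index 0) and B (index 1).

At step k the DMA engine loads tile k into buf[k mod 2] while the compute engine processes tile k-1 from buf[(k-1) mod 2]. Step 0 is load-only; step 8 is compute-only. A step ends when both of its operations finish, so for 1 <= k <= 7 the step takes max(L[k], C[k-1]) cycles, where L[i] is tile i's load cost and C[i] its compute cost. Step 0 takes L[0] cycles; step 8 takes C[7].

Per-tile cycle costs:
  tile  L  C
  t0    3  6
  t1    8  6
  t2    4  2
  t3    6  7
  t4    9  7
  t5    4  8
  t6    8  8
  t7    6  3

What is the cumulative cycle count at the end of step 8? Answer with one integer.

end_cycle[8] = 58

  0. 3=3c; end=3; A:t0 B:-
  1. max(8,6)=8c; end=11; A:t0 B:t1
  2. max(4,6)=6c; end=17; A:t2 B:t1
  3. max(6,2)=6c; end=23; A:t2 B:t3
  4. max(9,7)=9c; end=32; A:t4 B:t3
  5. max(4,7)=7c; end=39; A:t4 B:t5
  6. max(8,8)=8c; end=47; A:t6 B:t5
  7. max(6,8)=8c; end=55; A:t6 B:t7
  8. 3=3c; end=58; A:t6 B:t7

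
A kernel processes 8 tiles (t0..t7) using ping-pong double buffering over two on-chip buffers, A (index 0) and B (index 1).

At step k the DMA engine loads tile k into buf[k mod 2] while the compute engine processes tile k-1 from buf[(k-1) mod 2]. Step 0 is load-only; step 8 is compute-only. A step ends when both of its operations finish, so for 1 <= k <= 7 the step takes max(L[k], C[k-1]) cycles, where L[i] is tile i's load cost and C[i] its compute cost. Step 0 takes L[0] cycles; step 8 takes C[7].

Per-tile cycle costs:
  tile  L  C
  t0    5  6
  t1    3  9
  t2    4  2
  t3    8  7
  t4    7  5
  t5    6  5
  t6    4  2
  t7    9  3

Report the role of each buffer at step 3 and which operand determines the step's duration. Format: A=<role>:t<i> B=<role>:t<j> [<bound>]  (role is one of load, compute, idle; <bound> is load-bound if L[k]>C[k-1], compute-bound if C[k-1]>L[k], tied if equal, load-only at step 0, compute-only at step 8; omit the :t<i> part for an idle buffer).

k=0 load=t0/5c comp=- wait=5 total=5
k=1 load=t1/3c comp=t0/6c wait=6 total=11
k=2 load=t2/4c comp=t1/9c wait=9 total=20
k=3 load=t3/8c comp=t2/2c wait=8 total=28
k=4 load=t4/7c comp=t3/7c wait=7 total=35
k=5 load=t5/6c comp=t4/5c wait=6 total=41
k=6 load=t6/4c comp=t5/5c wait=5 total=46
k=7 load=t7/9c comp=t6/2c wait=9 total=55
k=8 load=- comp=t7/3c wait=3 total=58

step 3: A=compute:t2 B=load:t3 [load-bound]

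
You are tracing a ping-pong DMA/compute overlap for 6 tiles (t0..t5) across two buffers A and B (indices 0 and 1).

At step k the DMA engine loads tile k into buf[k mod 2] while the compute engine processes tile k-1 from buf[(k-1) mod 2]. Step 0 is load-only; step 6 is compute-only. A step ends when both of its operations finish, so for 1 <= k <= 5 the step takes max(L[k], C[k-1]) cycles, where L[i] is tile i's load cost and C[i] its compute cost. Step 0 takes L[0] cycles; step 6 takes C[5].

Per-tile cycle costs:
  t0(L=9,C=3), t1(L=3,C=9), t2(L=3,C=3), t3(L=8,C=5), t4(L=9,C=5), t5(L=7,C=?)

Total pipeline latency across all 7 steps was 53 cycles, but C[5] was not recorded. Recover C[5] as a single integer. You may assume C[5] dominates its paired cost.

C[5] = 8

step 0 | dur = L[0]=9 = 9
step 1 | dur = max(L[1]=3, C[0]=3) = 3
step 2 | dur = max(L[2]=3, C[1]=9) = 9
step 3 | dur = max(L[3]=8, C[2]=3) = 8
step 4 | dur = max(L[4]=9, C[3]=5) = 9
step 5 | dur = max(L[5]=7, C[4]=5) = 7
step 6 | dur = C[5]=? = C[5]  (unknown; binding)
sum of known step durations = 45
dur[6] = total - known = 53 - 45 = 8
C[5] is the binding max in step 6, so C[5] = dur[6] = 8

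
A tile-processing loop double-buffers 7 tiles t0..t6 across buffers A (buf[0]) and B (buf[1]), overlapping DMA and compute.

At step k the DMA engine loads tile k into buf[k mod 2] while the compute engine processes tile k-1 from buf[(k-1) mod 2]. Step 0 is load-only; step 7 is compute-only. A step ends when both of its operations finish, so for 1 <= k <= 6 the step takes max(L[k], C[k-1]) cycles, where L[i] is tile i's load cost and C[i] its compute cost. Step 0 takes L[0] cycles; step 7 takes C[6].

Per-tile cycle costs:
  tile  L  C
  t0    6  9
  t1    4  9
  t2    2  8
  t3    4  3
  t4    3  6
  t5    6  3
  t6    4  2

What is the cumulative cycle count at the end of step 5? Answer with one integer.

end_cycle[5] = 41

[0] DMA t0→A (6c) ∥ CU idle ⇒ 6c, clock 6
[1] DMA t1→B (4c) ∥ CU A:t0 (9c) ⇒ 9c, clock 15
[2] DMA t2→A (2c) ∥ CU B:t1 (9c) ⇒ 9c, clock 24
[3] DMA t3→B (4c) ∥ CU A:t2 (8c) ⇒ 8c, clock 32
[4] DMA t4→A (3c) ∥ CU B:t3 (3c) ⇒ 3c, clock 35
[5] DMA t5→B (6c) ∥ CU A:t4 (6c) ⇒ 6c, clock 41
[6] DMA t6→A (4c) ∥ CU B:t5 (3c) ⇒ 4c, clock 45
[7] DMA idle ∥ CU A:t6 (2c) ⇒ 2c, clock 47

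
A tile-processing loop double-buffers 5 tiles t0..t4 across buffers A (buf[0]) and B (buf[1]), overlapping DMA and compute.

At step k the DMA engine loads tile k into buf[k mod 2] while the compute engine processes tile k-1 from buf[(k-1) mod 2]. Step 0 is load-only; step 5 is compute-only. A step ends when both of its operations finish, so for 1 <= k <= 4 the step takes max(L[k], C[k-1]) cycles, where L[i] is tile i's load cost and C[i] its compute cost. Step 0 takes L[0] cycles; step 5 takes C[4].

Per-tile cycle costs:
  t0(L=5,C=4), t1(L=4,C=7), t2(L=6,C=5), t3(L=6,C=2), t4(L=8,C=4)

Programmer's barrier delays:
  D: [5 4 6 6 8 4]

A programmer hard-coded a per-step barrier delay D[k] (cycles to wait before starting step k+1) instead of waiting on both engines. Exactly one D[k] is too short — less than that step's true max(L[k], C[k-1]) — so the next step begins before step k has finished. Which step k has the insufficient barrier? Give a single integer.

k=0 barrier L[0]=5→5c, D[0]=5 ok
k=1 barrier max(L[1]=4,C[0]=4)→4c, D[1]=4 ok
k=2 barrier max(L[2]=6,C[1]=7)→7c, D[2]=6 SHORT
k=3 barrier max(L[3]=6,C[2]=5)→6c, D[3]=6 ok
k=4 barrier max(L[4]=8,C[3]=2)→8c, D[4]=8 ok
k=5 barrier C[4]=4→4c, D[5]=4 ok

hazard at step 2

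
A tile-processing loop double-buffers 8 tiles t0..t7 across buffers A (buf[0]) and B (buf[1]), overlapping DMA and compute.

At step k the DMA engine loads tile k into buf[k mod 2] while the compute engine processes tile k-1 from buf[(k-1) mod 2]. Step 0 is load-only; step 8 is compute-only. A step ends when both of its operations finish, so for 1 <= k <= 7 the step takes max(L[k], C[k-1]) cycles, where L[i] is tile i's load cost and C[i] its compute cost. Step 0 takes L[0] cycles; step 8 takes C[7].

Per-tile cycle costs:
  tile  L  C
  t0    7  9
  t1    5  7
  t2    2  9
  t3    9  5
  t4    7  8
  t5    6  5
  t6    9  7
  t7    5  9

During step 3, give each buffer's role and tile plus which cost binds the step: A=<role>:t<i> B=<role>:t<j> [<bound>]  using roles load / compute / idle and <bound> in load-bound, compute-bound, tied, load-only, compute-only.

step 0: L[0]=7 → dur=7, Σ=7 | A=load:t0 B=idle [load-only]
step 1: L[1]=5 C[0]=9 → dur=9, Σ=16 | A=compute:t0 B=load:t1 [compute-bound]
step 2: L[2]=2 C[1]=7 → dur=7, Σ=23 | A=load:t2 B=compute:t1 [compute-bound]
step 3: L[3]=9 C[2]=9 → dur=9, Σ=32 | A=compute:t2 B=load:t3 [tied]
step 4: L[4]=7 C[3]=5 → dur=7, Σ=39 | A=load:t4 B=compute:t3 [load-bound]
step 5: L[5]=6 C[4]=8 → dur=8, Σ=47 | A=compute:t4 B=load:t5 [compute-bound]
step 6: L[6]=9 C[5]=5 → dur=9, Σ=56 | A=load:t6 B=compute:t5 [load-bound]
step 7: L[7]=5 C[6]=7 → dur=7, Σ=63 | A=compute:t6 B=load:t7 [compute-bound]
step 8: C[7]=9 → dur=9, Σ=72 | A=idle B=compute:t7 [compute-only]

step 3: A=compute:t2 B=load:t3 [tied]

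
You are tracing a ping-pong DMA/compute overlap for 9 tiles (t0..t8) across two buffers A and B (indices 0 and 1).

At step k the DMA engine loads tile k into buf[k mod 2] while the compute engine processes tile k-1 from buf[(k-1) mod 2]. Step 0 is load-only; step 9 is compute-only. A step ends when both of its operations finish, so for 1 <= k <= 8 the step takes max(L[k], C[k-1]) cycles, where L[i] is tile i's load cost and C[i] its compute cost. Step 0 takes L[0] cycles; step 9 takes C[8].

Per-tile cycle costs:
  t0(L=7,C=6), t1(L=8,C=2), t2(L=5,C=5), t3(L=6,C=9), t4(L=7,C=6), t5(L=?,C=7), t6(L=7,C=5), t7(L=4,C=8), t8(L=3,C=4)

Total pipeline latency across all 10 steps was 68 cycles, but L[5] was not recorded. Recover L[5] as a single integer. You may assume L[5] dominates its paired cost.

step 0 → dur = L[0]=7 = 7
step 1 → dur = max(L[1]=8, C[0]=6) = 8
step 2 → dur = max(L[2]=5, C[1]=2) = 5
step 3 → dur = max(L[3]=6, C[2]=5) = 6
step 4 → dur = max(L[4]=7, C[3]=9) = 9
step 5 → dur = max(L[5]=?, C[4]=6) = L[5]  (unknown; binding)
step 6 → dur = max(L[6]=7, C[5]=7) = 7
step 7 → dur = max(L[7]=4, C[6]=5) = 5
step 8 → dur = max(L[8]=3, C[7]=8) = 8
step 9 → dur = C[8]=4 = 4
sum of known step durations = 59
dur[5] = total - known = 68 - 59 = 9
L[5] is the binding max in step 5, so L[5] = dur[5] = 9

L[5] = 9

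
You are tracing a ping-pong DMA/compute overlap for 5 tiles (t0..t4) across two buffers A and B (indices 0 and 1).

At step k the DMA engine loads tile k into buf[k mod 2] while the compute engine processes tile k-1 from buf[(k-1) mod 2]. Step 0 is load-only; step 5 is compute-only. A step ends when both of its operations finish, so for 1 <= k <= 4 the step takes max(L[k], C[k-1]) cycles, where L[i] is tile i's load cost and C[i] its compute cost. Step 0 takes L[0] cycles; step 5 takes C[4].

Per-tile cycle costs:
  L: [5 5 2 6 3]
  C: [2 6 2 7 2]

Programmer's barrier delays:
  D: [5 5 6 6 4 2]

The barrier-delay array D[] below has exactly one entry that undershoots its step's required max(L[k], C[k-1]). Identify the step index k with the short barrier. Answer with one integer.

step 0: need L[0]=5 = 5; D[0]=5 ok
step 1: need max(L[1]=5,C[0]=2) = 5; D[1]=5 ok
step 2: need max(L[2]=2,C[1]=6) = 6; D[2]=6 ok
step 3: need max(L[3]=6,C[2]=2) = 6; D[3]=6 ok
step 4: need max(L[4]=3,C[3]=7) = 7; D[4]=4 SHORT
step 5: need C[4]=2 = 2; D[5]=2 ok

hazard at step 4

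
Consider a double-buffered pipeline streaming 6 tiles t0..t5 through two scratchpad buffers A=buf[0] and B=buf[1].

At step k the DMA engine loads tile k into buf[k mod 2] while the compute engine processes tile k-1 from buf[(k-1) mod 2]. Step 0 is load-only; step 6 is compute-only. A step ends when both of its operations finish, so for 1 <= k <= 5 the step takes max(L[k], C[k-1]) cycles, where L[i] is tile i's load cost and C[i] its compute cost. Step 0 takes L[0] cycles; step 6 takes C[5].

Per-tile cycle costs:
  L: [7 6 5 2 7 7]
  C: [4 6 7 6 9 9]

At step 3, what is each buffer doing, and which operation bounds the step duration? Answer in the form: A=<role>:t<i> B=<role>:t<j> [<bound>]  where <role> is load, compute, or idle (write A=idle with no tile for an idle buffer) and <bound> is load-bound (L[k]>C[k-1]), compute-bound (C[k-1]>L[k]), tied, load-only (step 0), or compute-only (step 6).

step 3: A=compute:t2 B=load:t3 [compute-bound]

  0. 7=7c; end=7; A:t0 B:-
  1. max(6,4)=6c; end=13; A:t0 B:t1
  2. max(5,6)=6c; end=19; A:t2 B:t1
  3. max(2,7)=7c; end=26; A:t2 B:t3
  4. max(7,6)=7c; end=33; A:t4 B:t3
  5. max(7,9)=9c; end=42; A:t4 B:t5
  6. 9=9c; end=51; A:t4 B:t5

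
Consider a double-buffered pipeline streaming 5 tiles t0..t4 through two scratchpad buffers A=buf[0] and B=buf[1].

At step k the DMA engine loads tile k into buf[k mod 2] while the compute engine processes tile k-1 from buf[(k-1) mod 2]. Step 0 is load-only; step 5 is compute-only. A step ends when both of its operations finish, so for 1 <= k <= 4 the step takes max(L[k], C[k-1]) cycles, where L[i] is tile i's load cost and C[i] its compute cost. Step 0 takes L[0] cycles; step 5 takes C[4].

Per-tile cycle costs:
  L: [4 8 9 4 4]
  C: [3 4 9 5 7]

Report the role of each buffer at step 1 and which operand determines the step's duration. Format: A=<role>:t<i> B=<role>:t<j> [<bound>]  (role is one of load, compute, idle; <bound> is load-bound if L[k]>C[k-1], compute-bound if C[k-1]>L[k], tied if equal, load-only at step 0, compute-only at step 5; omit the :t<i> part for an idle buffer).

step 1: A=compute:t0 B=load:t1 [load-bound]

  0. 4=4c; end=4; A:t0 B:-
  1. max(8,3)=8c; end=12; A:t0 B:t1
  2. max(9,4)=9c; end=21; A:t2 B:t1
  3. max(4,9)=9c; end=30; A:t2 B:t3
  4. max(4,5)=5c; end=35; A:t4 B:t3
  5. 7=7c; end=42; A:t4 B:t3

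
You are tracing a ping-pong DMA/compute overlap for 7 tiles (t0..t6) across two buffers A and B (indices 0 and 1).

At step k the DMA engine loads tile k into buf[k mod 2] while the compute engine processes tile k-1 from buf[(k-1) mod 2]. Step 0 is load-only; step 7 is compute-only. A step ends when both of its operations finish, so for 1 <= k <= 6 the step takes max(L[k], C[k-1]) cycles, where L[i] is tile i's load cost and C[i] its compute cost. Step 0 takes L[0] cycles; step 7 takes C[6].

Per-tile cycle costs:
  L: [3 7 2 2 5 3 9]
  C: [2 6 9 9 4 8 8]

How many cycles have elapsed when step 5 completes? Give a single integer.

end_cycle[5] = 38

step 0: L[0]=3 → dur=3, Σ=3 | A=load:t0 B=idle [load-only]
step 1: L[1]=7 C[0]=2 → dur=7, Σ=10 | A=compute:t0 B=load:t1 [load-bound]
step 2: L[2]=2 C[1]=6 → dur=6, Σ=16 | A=load:t2 B=compute:t1 [compute-bound]
step 3: L[3]=2 C[2]=9 → dur=9, Σ=25 | A=compute:t2 B=load:t3 [compute-bound]
step 4: L[4]=5 C[3]=9 → dur=9, Σ=34 | A=load:t4 B=compute:t3 [compute-bound]
step 5: L[5]=3 C[4]=4 → dur=4, Σ=38 | A=compute:t4 B=load:t5 [compute-bound]
step 6: L[6]=9 C[5]=8 → dur=9, Σ=47 | A=load:t6 B=compute:t5 [load-bound]
step 7: C[6]=8 → dur=8, Σ=55 | A=compute:t6 B=idle [compute-only]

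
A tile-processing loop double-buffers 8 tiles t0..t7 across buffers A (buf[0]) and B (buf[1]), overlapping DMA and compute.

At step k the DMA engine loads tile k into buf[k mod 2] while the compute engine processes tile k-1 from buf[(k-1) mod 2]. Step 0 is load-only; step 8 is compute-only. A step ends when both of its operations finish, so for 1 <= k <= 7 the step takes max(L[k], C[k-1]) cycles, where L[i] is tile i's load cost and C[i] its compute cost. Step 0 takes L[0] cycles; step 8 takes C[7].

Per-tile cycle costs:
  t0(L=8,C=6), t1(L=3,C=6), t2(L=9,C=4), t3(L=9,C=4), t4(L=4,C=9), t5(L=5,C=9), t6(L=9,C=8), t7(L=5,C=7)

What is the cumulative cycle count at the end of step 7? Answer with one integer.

k=0 load=t0/8c comp=- wait=8 total=8
k=1 load=t1/3c comp=t0/6c wait=6 total=14
k=2 load=t2/9c comp=t1/6c wait=9 total=23
k=3 load=t3/9c comp=t2/4c wait=9 total=32
k=4 load=t4/4c comp=t3/4c wait=4 total=36
k=5 load=t5/5c comp=t4/9c wait=9 total=45
k=6 load=t6/9c comp=t5/9c wait=9 total=54
k=7 load=t7/5c comp=t6/8c wait=8 total=62
k=8 load=- comp=t7/7c wait=7 total=69

end_cycle[7] = 62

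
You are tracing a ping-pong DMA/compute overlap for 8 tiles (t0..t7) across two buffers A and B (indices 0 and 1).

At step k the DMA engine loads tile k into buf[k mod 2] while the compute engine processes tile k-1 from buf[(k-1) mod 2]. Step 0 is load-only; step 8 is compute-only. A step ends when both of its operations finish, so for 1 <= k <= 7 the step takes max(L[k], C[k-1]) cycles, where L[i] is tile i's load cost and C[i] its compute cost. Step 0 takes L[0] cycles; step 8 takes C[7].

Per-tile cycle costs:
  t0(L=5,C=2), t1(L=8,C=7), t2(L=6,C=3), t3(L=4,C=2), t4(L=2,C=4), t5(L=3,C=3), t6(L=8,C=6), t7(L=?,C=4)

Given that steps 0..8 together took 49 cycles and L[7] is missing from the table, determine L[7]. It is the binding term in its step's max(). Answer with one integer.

L[7] = 7

step 0 → dur = L[0]=5 = 5
step 1 → dur = max(L[1]=8, C[0]=2) = 8
step 2 → dur = max(L[2]=6, C[1]=7) = 7
step 3 → dur = max(L[3]=4, C[2]=3) = 4
step 4 → dur = max(L[4]=2, C[3]=2) = 2
step 5 → dur = max(L[5]=3, C[4]=4) = 4
step 6 → dur = max(L[6]=8, C[5]=3) = 8
step 7 → dur = max(L[7]=?, C[6]=6) = L[7]  (unknown; binding)
step 8 → dur = C[7]=4 = 4
sum of known step durations = 42
dur[7] = total - known = 49 - 42 = 7
L[7] is the binding max in step 7, so L[7] = dur[7] = 7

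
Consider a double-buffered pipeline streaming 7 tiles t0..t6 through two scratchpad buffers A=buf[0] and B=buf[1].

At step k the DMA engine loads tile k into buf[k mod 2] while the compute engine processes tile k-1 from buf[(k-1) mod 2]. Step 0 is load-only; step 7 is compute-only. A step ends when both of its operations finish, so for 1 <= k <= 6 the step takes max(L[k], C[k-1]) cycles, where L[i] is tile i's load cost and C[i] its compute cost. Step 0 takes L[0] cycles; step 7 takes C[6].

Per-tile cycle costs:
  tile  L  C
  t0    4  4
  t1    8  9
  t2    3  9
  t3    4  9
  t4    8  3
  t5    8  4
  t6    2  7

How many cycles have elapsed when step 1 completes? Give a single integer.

end_cycle[1] = 12

step 0: L[0]=4 → dur=4, Σ=4 | A=load:t0 B=idle [load-only]
step 1: L[1]=8 C[0]=4 → dur=8, Σ=12 | A=compute:t0 B=load:t1 [load-bound]
step 2: L[2]=3 C[1]=9 → dur=9, Σ=21 | A=load:t2 B=compute:t1 [compute-bound]
step 3: L[3]=4 C[2]=9 → dur=9, Σ=30 | A=compute:t2 B=load:t3 [compute-bound]
step 4: L[4]=8 C[3]=9 → dur=9, Σ=39 | A=load:t4 B=compute:t3 [compute-bound]
step 5: L[5]=8 C[4]=3 → dur=8, Σ=47 | A=compute:t4 B=load:t5 [load-bound]
step 6: L[6]=2 C[5]=4 → dur=4, Σ=51 | A=load:t6 B=compute:t5 [compute-bound]
step 7: C[6]=7 → dur=7, Σ=58 | A=compute:t6 B=idle [compute-only]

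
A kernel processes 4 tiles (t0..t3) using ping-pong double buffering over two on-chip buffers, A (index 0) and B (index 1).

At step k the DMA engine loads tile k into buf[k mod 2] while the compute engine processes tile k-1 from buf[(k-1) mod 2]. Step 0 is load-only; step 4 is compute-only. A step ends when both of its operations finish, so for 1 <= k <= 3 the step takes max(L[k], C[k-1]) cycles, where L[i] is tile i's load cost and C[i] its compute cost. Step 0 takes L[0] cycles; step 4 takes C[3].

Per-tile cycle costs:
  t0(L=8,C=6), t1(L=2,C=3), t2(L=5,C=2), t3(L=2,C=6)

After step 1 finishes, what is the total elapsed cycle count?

step 0: L[0]=8 → dur=8, Σ=8 | A=load:t0 B=idle [load-only]
step 1: L[1]=2 C[0]=6 → dur=6, Σ=14 | A=compute:t0 B=load:t1 [compute-bound]
step 2: L[2]=5 C[1]=3 → dur=5, Σ=19 | A=load:t2 B=compute:t1 [load-bound]
step 3: L[3]=2 C[2]=2 → dur=2, Σ=21 | A=compute:t2 B=load:t3 [tied]
step 4: C[3]=6 → dur=6, Σ=27 | A=idle B=compute:t3 [compute-only]

end_cycle[1] = 14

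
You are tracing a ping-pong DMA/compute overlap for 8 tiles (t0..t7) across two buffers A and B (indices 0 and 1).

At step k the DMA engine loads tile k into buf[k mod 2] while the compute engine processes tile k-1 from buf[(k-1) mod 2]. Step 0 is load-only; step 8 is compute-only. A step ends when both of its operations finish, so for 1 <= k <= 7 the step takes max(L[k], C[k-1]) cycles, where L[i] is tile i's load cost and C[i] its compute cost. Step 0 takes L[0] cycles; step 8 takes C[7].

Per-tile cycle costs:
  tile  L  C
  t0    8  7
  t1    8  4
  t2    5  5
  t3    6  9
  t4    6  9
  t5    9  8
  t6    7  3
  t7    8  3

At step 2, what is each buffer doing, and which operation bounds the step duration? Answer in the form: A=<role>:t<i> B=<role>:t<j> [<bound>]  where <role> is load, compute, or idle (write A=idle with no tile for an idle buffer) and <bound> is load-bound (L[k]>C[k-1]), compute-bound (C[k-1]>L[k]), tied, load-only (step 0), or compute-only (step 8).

step 2: A=load:t2 B=compute:t1 [load-bound]

  0. 8=8c; end=8; A:t0 B:-
  1. max(8,7)=8c; end=16; A:t0 B:t1
  2. max(5,4)=5c; end=21; A:t2 B:t1
  3. max(6,5)=6c; end=27; A:t2 B:t3
  4. max(6,9)=9c; end=36; A:t4 B:t3
  5. max(9,9)=9c; end=45; A:t4 B:t5
  6. max(7,8)=8c; end=53; A:t6 B:t5
  7. max(8,3)=8c; end=61; A:t6 B:t7
  8. 3=3c; end=64; A:t6 B:t7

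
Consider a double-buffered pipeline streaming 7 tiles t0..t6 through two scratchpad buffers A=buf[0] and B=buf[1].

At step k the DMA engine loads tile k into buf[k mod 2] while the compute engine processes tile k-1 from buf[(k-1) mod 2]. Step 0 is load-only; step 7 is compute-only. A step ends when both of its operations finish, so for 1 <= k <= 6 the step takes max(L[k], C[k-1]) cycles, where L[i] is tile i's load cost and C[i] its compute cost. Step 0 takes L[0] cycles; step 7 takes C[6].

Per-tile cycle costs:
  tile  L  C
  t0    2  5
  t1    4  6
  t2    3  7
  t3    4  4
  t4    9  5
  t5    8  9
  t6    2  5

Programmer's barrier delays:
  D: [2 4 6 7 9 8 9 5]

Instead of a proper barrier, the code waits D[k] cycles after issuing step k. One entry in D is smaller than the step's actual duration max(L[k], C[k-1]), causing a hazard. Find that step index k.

hazard at step 1

[0] required=L[0]=2=2 vs D=2 ok
[1] required=max(L[1]=4,C[0]=5)=5 vs D=4 SHORT
[2] required=max(L[2]=3,C[1]=6)=6 vs D=6 ok
[3] required=max(L[3]=4,C[2]=7)=7 vs D=7 ok
[4] required=max(L[4]=9,C[3]=4)=9 vs D=9 ok
[5] required=max(L[5]=8,C[4]=5)=8 vs D=8 ok
[6] required=max(L[6]=2,C[5]=9)=9 vs D=9 ok
[7] required=C[6]=5=5 vs D=5 ok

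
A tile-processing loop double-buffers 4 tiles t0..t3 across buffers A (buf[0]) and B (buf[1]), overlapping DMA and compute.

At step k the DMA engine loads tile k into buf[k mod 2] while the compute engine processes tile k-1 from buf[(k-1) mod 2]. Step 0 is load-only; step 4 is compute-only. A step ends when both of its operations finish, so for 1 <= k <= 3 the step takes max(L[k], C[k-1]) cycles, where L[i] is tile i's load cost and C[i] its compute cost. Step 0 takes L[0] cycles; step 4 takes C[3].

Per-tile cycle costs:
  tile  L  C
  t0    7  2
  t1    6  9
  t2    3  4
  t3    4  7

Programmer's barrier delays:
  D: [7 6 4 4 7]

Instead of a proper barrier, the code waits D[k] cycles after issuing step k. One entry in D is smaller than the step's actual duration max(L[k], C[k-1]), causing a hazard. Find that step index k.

hazard at step 2

step 0: need L[0]=7 = 7; D[0]=7 ok
step 1: need max(L[1]=6,C[0]=2) = 6; D[1]=6 ok
step 2: need max(L[2]=3,C[1]=9) = 9; D[2]=4 SHORT
step 3: need max(L[3]=4,C[2]=4) = 4; D[3]=4 ok
step 4: need C[3]=7 = 7; D[4]=7 ok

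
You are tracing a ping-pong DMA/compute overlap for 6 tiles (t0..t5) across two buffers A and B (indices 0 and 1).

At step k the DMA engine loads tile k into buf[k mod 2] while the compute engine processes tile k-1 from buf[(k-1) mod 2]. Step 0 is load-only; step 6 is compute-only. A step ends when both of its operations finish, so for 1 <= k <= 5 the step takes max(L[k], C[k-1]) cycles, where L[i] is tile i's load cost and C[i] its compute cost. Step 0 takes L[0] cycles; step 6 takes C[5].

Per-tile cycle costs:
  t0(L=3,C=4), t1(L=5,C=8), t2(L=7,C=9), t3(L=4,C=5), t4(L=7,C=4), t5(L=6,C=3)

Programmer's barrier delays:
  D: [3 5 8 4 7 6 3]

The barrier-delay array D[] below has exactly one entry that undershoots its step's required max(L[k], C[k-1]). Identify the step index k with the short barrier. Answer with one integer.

k=0 barrier L[0]=3→3c, D[0]=3 ok
k=1 barrier max(L[1]=5,C[0]=4)→5c, D[1]=5 ok
k=2 barrier max(L[2]=7,C[1]=8)→8c, D[2]=8 ok
k=3 barrier max(L[3]=4,C[2]=9)→9c, D[3]=4 SHORT
k=4 barrier max(L[4]=7,C[3]=5)→7c, D[4]=7 ok
k=5 barrier max(L[5]=6,C[4]=4)→6c, D[5]=6 ok
k=6 barrier C[5]=3→3c, D[6]=3 ok

hazard at step 3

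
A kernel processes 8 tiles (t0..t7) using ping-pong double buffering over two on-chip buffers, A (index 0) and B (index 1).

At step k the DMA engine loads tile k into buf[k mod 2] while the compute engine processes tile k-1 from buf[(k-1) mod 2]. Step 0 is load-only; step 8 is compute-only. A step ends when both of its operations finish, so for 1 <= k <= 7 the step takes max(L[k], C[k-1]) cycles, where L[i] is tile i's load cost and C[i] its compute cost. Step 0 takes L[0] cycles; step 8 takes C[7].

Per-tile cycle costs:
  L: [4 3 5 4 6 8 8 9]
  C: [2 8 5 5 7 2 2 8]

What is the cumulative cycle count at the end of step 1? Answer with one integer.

end_cycle[1] = 7

  0. 4=4c; end=4; A:t0 B:-
  1. max(3,2)=3c; end=7; A:t0 B:t1
  2. max(5,8)=8c; end=15; A:t2 B:t1
  3. max(4,5)=5c; end=20; A:t2 B:t3
  4. max(6,5)=6c; end=26; A:t4 B:t3
  5. max(8,7)=8c; end=34; A:t4 B:t5
  6. max(8,2)=8c; end=42; A:t6 B:t5
  7. max(9,2)=9c; end=51; A:t6 B:t7
  8. 8=8c; end=59; A:t6 B:t7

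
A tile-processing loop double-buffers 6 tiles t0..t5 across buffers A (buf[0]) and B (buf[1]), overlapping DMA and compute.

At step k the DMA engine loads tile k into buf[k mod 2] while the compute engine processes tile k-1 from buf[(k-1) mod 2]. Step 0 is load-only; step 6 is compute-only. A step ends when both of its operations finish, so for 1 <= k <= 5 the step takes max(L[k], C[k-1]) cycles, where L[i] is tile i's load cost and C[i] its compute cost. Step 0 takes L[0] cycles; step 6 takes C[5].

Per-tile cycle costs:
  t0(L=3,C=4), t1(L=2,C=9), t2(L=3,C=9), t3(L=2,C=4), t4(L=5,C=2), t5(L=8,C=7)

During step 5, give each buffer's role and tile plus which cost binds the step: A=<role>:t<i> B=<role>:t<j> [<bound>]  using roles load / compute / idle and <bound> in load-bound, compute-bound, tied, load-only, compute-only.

  0. 3=3c; end=3; A:t0 B:-
  1. max(2,4)=4c; end=7; A:t0 B:t1
  2. max(3,9)=9c; end=16; A:t2 B:t1
  3. max(2,9)=9c; end=25; A:t2 B:t3
  4. max(5,4)=5c; end=30; A:t4 B:t3
  5. max(8,2)=8c; end=38; A:t4 B:t5
  6. 7=7c; end=45; A:t4 B:t5

step 5: A=compute:t4 B=load:t5 [load-bound]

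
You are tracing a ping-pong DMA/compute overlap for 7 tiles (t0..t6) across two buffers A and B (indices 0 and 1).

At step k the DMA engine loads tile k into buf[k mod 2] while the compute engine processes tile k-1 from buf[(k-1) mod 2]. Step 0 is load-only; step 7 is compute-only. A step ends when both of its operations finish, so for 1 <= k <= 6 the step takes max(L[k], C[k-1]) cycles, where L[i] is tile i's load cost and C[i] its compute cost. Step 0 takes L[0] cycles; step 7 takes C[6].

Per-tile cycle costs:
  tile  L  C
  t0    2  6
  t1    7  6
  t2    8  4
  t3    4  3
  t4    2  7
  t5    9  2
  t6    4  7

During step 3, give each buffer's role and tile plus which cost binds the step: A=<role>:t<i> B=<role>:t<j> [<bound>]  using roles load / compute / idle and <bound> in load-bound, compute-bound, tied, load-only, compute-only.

step 3: A=compute:t2 B=load:t3 [tied]

k=0 load=t0/2c comp=- wait=2 total=2
k=1 load=t1/7c comp=t0/6c wait=7 total=9
k=2 load=t2/8c comp=t1/6c wait=8 total=17
k=3 load=t3/4c comp=t2/4c wait=4 total=21
k=4 load=t4/2c comp=t3/3c wait=3 total=24
k=5 load=t5/9c comp=t4/7c wait=9 total=33
k=6 load=t6/4c comp=t5/2c wait=4 total=37
k=7 load=- comp=t6/7c wait=7 total=44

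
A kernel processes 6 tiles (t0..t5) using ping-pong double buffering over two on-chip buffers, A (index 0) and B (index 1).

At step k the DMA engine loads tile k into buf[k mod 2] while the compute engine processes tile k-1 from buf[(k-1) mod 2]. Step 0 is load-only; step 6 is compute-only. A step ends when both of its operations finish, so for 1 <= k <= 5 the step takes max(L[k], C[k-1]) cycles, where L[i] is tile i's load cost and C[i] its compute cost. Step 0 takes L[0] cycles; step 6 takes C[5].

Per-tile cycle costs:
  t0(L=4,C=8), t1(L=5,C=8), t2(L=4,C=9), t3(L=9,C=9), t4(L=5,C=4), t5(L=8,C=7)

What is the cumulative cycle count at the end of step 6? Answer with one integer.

end_cycle[6] = 53

k=0 load=t0/4c comp=- wait=4 total=4
k=1 load=t1/5c comp=t0/8c wait=8 total=12
k=2 load=t2/4c comp=t1/8c wait=8 total=20
k=3 load=t3/9c comp=t2/9c wait=9 total=29
k=4 load=t4/5c comp=t3/9c wait=9 total=38
k=5 load=t5/8c comp=t4/4c wait=8 total=46
k=6 load=- comp=t5/7c wait=7 total=53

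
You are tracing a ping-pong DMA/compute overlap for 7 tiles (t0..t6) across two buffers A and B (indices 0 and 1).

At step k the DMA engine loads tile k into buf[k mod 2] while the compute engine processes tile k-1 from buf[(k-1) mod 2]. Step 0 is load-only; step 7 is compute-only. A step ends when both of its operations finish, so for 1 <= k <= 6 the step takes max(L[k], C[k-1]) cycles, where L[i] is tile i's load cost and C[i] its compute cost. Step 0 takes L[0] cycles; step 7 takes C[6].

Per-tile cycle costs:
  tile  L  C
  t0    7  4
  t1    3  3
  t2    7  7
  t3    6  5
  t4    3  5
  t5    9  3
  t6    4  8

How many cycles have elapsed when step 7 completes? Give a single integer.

end_cycle[7] = 51

k=0 load=t0/7c comp=- wait=7 total=7
k=1 load=t1/3c comp=t0/4c wait=4 total=11
k=2 load=t2/7c comp=t1/3c wait=7 total=18
k=3 load=t3/6c comp=t2/7c wait=7 total=25
k=4 load=t4/3c comp=t3/5c wait=5 total=30
k=5 load=t5/9c comp=t4/5c wait=9 total=39
k=6 load=t6/4c comp=t5/3c wait=4 total=43
k=7 load=- comp=t6/8c wait=8 total=51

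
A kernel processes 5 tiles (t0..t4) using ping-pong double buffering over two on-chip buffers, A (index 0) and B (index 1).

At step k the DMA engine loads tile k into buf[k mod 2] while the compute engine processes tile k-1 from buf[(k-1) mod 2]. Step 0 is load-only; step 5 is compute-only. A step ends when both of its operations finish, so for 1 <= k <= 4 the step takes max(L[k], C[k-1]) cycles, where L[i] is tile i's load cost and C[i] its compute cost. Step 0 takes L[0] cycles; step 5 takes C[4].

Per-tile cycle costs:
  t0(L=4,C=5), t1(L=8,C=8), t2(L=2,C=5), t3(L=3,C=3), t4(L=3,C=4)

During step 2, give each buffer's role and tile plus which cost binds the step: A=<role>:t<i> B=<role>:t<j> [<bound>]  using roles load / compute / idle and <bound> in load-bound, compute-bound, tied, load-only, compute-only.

step 0: L[0]=4 → dur=4, Σ=4 | A=load:t0 B=idle [load-only]
step 1: L[1]=8 C[0]=5 → dur=8, Σ=12 | A=compute:t0 B=load:t1 [load-bound]
step 2: L[2]=2 C[1]=8 → dur=8, Σ=20 | A=load:t2 B=compute:t1 [compute-bound]
step 3: L[3]=3 C[2]=5 → dur=5, Σ=25 | A=compute:t2 B=load:t3 [compute-bound]
step 4: L[4]=3 C[3]=3 → dur=3, Σ=28 | A=load:t4 B=compute:t3 [tied]
step 5: C[4]=4 → dur=4, Σ=32 | A=compute:t4 B=idle [compute-only]

step 2: A=load:t2 B=compute:t1 [compute-bound]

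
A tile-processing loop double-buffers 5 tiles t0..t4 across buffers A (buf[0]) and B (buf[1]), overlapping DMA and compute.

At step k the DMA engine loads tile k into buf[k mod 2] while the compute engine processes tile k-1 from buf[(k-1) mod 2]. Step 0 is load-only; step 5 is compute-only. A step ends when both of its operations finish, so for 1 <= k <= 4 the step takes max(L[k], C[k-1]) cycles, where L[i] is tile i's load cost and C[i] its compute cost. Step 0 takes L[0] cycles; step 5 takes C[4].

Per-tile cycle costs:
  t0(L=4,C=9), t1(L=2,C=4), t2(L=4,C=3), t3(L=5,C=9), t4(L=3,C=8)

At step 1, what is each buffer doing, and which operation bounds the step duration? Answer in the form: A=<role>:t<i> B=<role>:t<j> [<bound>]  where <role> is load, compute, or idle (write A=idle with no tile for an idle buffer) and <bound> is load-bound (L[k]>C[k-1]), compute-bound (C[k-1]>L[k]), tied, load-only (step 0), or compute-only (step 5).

step 1: A=compute:t0 B=load:t1 [compute-bound]

[0] DMA t0→A (4c) ∥ CU idle ⇒ 4c, clock 4
[1] DMA t1→B (2c) ∥ CU A:t0 (9c) ⇒ 9c, clock 13
[2] DMA t2→A (4c) ∥ CU B:t1 (4c) ⇒ 4c, clock 17
[3] DMA t3→B (5c) ∥ CU A:t2 (3c) ⇒ 5c, clock 22
[4] DMA t4→A (3c) ∥ CU B:t3 (9c) ⇒ 9c, clock 31
[5] DMA idle ∥ CU A:t4 (8c) ⇒ 8c, clock 39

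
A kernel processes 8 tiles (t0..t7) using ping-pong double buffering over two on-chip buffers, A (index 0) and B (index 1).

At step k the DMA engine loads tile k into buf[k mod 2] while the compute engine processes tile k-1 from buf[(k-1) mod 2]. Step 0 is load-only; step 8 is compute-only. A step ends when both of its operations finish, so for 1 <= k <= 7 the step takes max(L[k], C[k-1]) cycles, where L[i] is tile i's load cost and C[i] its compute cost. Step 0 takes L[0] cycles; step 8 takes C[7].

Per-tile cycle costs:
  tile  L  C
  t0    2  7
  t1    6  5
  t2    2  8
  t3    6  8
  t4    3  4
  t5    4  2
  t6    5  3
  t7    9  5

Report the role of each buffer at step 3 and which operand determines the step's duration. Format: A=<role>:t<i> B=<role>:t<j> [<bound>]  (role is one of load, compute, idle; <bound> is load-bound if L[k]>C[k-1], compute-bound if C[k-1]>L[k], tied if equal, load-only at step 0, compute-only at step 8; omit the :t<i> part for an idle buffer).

step 0: L[0]=2 → dur=2, Σ=2 | A=load:t0 B=idle [load-only]
step 1: L[1]=6 C[0]=7 → dur=7, Σ=9 | A=compute:t0 B=load:t1 [compute-bound]
step 2: L[2]=2 C[1]=5 → dur=5, Σ=14 | A=load:t2 B=compute:t1 [compute-bound]
step 3: L[3]=6 C[2]=8 → dur=8, Σ=22 | A=compute:t2 B=load:t3 [compute-bound]
step 4: L[4]=3 C[3]=8 → dur=8, Σ=30 | A=load:t4 B=compute:t3 [compute-bound]
step 5: L[5]=4 C[4]=4 → dur=4, Σ=34 | A=compute:t4 B=load:t5 [tied]
step 6: L[6]=5 C[5]=2 → dur=5, Σ=39 | A=load:t6 B=compute:t5 [load-bound]
step 7: L[7]=9 C[6]=3 → dur=9, Σ=48 | A=compute:t6 B=load:t7 [load-bound]
step 8: C[7]=5 → dur=5, Σ=53 | A=idle B=compute:t7 [compute-only]

step 3: A=compute:t2 B=load:t3 [compute-bound]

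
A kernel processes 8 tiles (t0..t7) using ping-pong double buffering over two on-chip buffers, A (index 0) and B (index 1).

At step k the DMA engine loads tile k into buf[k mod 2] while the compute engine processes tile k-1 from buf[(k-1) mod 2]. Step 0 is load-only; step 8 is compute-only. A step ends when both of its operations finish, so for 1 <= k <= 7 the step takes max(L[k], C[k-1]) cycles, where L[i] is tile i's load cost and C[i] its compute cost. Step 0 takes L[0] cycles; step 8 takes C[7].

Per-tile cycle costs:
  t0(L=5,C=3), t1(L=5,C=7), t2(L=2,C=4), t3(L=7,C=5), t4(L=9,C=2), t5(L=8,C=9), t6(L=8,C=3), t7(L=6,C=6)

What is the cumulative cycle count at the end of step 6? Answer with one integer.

  0. 5=5c; end=5; A:t0 B:-
  1. max(5,3)=5c; end=10; A:t0 B:t1
  2. max(2,7)=7c; end=17; A:t2 B:t1
  3. max(7,4)=7c; end=24; A:t2 B:t3
  4. max(9,5)=9c; end=33; A:t4 B:t3
  5. max(8,2)=8c; end=41; A:t4 B:t5
  6. max(8,9)=9c; end=50; A:t6 B:t5
  7. max(6,3)=6c; end=56; A:t6 B:t7
  8. 6=6c; end=62; A:t6 B:t7

end_cycle[6] = 50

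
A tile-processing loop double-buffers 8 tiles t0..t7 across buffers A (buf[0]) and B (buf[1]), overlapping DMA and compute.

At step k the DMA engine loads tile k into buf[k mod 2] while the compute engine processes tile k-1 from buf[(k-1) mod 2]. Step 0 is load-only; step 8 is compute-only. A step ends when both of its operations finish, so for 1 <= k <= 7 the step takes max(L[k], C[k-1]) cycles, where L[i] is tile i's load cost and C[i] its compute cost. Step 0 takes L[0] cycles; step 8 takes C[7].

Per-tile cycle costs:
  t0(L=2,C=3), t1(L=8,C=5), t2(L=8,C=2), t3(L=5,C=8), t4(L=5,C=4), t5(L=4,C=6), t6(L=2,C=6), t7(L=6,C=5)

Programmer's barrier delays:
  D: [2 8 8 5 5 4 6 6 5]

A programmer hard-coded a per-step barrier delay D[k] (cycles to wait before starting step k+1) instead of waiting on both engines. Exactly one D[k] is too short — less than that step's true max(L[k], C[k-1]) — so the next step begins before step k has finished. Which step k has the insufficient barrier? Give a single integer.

step 0: need L[0]=2 = 2; D[0]=2 ok
step 1: need max(L[1]=8,C[0]=3) = 8; D[1]=8 ok
step 2: need max(L[2]=8,C[1]=5) = 8; D[2]=8 ok
step 3: need max(L[3]=5,C[2]=2) = 5; D[3]=5 ok
step 4: need max(L[4]=5,C[3]=8) = 8; D[4]=5 SHORT
step 5: need max(L[5]=4,C[4]=4) = 4; D[5]=4 ok
step 6: need max(L[6]=2,C[5]=6) = 6; D[6]=6 ok
step 7: need max(L[7]=6,C[6]=6) = 6; D[7]=6 ok
step 8: need C[7]=5 = 5; D[8]=5 ok

hazard at step 4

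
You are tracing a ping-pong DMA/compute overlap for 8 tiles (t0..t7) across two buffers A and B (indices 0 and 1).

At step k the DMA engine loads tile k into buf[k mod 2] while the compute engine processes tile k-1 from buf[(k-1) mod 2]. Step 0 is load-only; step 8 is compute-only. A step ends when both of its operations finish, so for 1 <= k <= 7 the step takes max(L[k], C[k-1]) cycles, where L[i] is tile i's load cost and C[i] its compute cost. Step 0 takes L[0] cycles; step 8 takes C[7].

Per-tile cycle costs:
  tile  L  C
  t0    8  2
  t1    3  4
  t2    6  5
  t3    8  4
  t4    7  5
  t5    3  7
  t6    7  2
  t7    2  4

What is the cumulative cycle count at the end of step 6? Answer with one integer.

step 0: L[0]=8 → dur=8, Σ=8 | A=load:t0 B=idle [load-only]
step 1: L[1]=3 C[0]=2 → dur=3, Σ=11 | A=compute:t0 B=load:t1 [load-bound]
step 2: L[2]=6 C[1]=4 → dur=6, Σ=17 | A=load:t2 B=compute:t1 [load-bound]
step 3: L[3]=8 C[2]=5 → dur=8, Σ=25 | A=compute:t2 B=load:t3 [load-bound]
step 4: L[4]=7 C[3]=4 → dur=7, Σ=32 | A=load:t4 B=compute:t3 [load-bound]
step 5: L[5]=3 C[4]=5 → dur=5, Σ=37 | A=compute:t4 B=load:t5 [compute-bound]
step 6: L[6]=7 C[5]=7 → dur=7, Σ=44 | A=load:t6 B=compute:t5 [tied]
step 7: L[7]=2 C[6]=2 → dur=2, Σ=46 | A=compute:t6 B=load:t7 [tied]
step 8: C[7]=4 → dur=4, Σ=50 | A=idle B=compute:t7 [compute-only]

end_cycle[6] = 44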